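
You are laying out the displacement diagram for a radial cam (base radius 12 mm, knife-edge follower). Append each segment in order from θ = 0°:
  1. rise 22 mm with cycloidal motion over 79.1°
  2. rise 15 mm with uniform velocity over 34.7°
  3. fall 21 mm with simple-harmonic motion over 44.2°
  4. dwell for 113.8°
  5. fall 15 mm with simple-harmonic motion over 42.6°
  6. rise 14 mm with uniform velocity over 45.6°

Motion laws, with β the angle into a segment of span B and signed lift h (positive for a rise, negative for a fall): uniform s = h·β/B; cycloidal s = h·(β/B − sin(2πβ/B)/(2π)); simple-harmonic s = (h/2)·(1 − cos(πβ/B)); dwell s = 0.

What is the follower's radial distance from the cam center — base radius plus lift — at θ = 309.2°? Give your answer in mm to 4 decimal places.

seg 1 [0°–79.1°] cycloidal, h=22: full span → s += 22 → s = 22.0000
seg 2 [79.1°–113.8°] uniform, h=15: full span → s += 15 → s = 37.0000
seg 3 [113.8°–158°] simple-harmonic, h=-21: full span → s += -21 → s = 16.0000
seg 4 [158°–271.8°] dwell: s stays 16.0000
seg 5 [271.8°–314.4°] simple-harmonic, h=-15: θ=309.2° here. β=37.4, B=42.6. -15/2·(1 − cos(π·0.8779)) = -14.4553 → s = 1.5447
radial distance = base radius + s = 12 + 1.5447 = 13.5447

13.5447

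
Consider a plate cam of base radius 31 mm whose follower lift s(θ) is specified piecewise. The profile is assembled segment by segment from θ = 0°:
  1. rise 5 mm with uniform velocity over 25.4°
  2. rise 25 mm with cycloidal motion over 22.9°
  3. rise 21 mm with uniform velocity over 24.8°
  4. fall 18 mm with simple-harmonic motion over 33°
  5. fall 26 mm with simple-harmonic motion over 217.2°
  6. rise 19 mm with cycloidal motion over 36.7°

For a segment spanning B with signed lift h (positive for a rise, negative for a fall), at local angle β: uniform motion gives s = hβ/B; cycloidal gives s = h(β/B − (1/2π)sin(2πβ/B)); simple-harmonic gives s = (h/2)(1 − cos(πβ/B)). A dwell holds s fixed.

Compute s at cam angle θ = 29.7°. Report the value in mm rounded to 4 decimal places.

seg 1 [0°–25.4°] uniform, h=5: full span → s += 5 → s = 5.0000
seg 2 [25.4°–48.3°] cycloidal, h=25: θ=29.7° here. β=4.3, B=22.9. 25·(0.1878 − sin(2π·0.1878)/(2π)) = 1.0157 → s = 6.0157

6.0157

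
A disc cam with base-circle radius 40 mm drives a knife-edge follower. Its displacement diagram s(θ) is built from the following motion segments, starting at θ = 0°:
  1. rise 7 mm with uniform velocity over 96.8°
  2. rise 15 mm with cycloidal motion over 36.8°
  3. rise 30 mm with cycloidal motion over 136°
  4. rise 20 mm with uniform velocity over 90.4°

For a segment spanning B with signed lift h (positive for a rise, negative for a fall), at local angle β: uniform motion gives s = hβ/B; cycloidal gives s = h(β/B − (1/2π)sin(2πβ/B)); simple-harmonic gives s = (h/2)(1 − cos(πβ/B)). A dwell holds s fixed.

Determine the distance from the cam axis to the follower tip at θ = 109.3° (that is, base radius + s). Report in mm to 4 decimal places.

seg 1 [0°–96.8°] uniform, h=7: full span → s += 7 → s = 7.0000
seg 2 [96.8°–133.6°] cycloidal, h=15: θ=109.3° here. β=12.5, B=36.8. 15·(0.3397 − sin(2π·0.3397)/(2π)) = 3.0768 → s = 10.0768
radial distance = base radius + s = 40 + 10.0768 = 50.0768

50.0768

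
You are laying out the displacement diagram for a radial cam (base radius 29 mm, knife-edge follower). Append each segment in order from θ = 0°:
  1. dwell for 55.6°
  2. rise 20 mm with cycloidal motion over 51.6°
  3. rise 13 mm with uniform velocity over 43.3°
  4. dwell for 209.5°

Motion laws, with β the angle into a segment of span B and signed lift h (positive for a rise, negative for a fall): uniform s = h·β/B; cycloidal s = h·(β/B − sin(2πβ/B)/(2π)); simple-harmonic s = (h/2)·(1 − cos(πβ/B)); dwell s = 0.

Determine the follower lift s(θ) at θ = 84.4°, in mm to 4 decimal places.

seg 1 [0°–55.6°] dwell: s stays 0.0000
seg 2 [55.6°–107.2°] cycloidal, h=20: θ=84.4° here. β=28.8, B=51.6. 20·(0.5581 − sin(2π·0.5581)/(2π)) = 12.2999 → s = 12.2999

12.2999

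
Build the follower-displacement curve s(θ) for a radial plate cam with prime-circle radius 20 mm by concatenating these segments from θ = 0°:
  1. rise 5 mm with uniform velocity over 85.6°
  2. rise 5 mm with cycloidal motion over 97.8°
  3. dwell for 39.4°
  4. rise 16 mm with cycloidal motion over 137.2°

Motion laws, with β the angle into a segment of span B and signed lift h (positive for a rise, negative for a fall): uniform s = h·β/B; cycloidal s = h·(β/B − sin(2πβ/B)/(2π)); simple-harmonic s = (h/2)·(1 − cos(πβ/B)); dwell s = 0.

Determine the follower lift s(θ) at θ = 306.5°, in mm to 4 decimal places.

seg 1 [0°–85.6°] uniform, h=5: full span → s += 5 → s = 5.0000
seg 2 [85.6°–183.4°] cycloidal, h=5: full span → s += 5 → s = 10.0000
seg 3 [183.4°–222.8°] dwell: s stays 10.0000
seg 4 [222.8°–360°] cycloidal, h=16: θ=306.5° here. β=83.7, B=137.2. 16·(0.6101 − sin(2π·0.6101)/(2π)) = 11.3848 → s = 21.3848

21.3848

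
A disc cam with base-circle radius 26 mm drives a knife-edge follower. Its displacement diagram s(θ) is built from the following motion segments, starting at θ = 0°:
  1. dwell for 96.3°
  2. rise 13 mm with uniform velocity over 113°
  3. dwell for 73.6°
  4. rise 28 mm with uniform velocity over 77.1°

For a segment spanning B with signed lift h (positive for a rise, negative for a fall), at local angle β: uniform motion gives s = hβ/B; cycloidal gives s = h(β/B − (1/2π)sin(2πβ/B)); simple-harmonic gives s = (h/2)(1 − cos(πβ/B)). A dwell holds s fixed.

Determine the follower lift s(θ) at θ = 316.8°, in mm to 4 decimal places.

seg 1 [0°–96.3°] dwell: s stays 0.0000
seg 2 [96.3°–209.3°] uniform, h=13: full span → s += 13 → s = 13.0000
seg 3 [209.3°–282.9°] dwell: s stays 13.0000
seg 4 [282.9°–360°] uniform, h=28: θ=316.8° here. β=33.9, B=77.1. 28·33.9/77.1 = 12.3113 → s = 25.3113

25.3113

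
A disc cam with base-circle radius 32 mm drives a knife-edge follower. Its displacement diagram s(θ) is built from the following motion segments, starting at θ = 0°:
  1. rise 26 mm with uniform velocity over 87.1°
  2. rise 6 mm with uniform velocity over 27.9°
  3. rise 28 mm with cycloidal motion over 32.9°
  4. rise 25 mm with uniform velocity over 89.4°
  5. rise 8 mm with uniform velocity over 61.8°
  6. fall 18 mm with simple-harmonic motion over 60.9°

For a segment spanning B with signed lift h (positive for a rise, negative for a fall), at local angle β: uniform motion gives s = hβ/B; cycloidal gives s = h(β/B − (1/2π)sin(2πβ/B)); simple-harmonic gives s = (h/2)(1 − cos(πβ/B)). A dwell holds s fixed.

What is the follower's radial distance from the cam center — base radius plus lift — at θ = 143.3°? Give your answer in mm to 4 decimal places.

seg 1 [0°–87.1°] uniform, h=26: full span → s += 26 → s = 26.0000
seg 2 [87.1°–115°] uniform, h=6: full span → s += 6 → s = 32.0000
seg 3 [115°–147.9°] cycloidal, h=28: θ=143.3° here. β=28.3, B=32.9. 28·(0.8602 − sin(2π·0.8602)/(2π)) = 27.5155 → s = 59.5155
radial distance = base radius + s = 32 + 59.5155 = 91.5155

91.5155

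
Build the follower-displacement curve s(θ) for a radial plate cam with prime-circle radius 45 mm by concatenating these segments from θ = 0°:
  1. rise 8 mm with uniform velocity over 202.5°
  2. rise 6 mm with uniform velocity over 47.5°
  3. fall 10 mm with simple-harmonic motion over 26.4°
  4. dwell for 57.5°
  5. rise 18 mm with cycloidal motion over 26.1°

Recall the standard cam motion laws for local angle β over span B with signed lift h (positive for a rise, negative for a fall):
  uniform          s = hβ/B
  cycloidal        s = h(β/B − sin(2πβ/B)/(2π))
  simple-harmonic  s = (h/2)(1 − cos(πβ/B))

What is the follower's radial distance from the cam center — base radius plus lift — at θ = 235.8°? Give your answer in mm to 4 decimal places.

seg 1 [0°–202.5°] uniform, h=8: full span → s += 8 → s = 8.0000
seg 2 [202.5°–250°] uniform, h=6: θ=235.8° here. β=33.3, B=47.5. 6·33.3/47.5 = 4.2063 → s = 12.2063
radial distance = base radius + s = 45 + 12.2063 = 57.2063

57.2063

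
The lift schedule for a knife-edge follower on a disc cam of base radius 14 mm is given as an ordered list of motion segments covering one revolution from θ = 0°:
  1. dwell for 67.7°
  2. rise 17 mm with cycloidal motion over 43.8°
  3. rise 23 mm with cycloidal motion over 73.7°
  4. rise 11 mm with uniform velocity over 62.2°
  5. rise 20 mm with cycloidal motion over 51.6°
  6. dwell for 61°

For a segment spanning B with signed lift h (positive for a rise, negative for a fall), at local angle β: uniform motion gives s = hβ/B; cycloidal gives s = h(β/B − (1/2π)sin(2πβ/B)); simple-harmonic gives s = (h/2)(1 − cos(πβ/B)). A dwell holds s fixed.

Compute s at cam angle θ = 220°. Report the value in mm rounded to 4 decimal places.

seg 1 [0°–67.7°] dwell: s stays 0.0000
seg 2 [67.7°–111.5°] cycloidal, h=17: full span → s += 17 → s = 17.0000
seg 3 [111.5°–185.2°] cycloidal, h=23: full span → s += 23 → s = 40.0000
seg 4 [185.2°–247.4°] uniform, h=11: θ=220° here. β=34.8, B=62.2. 11·34.8/62.2 = 6.1543 → s = 46.1543

46.1543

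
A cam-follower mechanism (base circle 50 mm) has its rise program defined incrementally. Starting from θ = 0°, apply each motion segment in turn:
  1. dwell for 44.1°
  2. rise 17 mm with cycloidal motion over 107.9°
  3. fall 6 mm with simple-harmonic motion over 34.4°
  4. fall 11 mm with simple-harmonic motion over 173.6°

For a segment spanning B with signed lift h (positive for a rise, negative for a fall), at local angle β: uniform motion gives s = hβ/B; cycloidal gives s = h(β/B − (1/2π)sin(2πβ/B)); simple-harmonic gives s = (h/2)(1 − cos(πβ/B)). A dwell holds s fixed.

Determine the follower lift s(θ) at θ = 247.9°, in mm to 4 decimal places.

seg 1 [0°–44.1°] dwell: s stays 0.0000
seg 2 [44.1°–152°] cycloidal, h=17: full span → s += 17 → s = 17.0000
seg 3 [152°–186.4°] simple-harmonic, h=-6: full span → s += -6 → s = 11.0000
seg 4 [186.4°–360°] simple-harmonic, h=-11: θ=247.9° here. β=61.5, B=173.6. -11/2·(1 − cos(π·0.3543)) = -3.0689 → s = 7.9311

7.9311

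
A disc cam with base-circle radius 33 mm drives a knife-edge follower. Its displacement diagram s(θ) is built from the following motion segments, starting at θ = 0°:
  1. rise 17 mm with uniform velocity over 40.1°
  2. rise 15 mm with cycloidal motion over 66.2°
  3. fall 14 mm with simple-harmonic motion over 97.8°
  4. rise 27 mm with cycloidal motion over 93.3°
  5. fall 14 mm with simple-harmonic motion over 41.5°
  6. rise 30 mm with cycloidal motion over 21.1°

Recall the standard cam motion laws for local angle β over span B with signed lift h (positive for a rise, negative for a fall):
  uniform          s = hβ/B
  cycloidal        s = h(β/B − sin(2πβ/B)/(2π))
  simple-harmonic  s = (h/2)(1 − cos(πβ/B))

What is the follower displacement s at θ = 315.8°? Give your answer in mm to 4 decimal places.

seg 1 [0°–40.1°] uniform, h=17: full span → s += 17 → s = 17.0000
seg 2 [40.1°–106.3°] cycloidal, h=15: full span → s += 15 → s = 32.0000
seg 3 [106.3°–204.1°] simple-harmonic, h=-14: full span → s += -14 → s = 18.0000
seg 4 [204.1°–297.4°] cycloidal, h=27: full span → s += 27 → s = 45.0000
seg 5 [297.4°–338.9°] simple-harmonic, h=-14: θ=315.8° here. β=18.4, B=41.5. -14/2·(1 − cos(π·0.4434)) = -5.7613 → s = 39.2387

39.2387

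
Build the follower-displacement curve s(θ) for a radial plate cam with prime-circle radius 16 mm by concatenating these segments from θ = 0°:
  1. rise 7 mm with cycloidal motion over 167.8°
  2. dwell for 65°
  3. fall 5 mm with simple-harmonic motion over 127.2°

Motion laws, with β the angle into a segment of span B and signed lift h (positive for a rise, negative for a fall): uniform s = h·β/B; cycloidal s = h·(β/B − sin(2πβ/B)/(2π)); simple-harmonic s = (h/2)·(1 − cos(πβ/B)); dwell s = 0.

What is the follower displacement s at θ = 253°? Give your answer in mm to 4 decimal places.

seg 1 [0°–167.8°] cycloidal, h=7: full span → s += 7 → s = 7.0000
seg 2 [167.8°–232.8°] dwell: s stays 7.0000
seg 3 [232.8°–360°] simple-harmonic, h=-5: θ=253° here. β=20.2, B=127.2. -5/2·(1 − cos(π·0.1588)) = -0.3047 → s = 6.6953

6.6953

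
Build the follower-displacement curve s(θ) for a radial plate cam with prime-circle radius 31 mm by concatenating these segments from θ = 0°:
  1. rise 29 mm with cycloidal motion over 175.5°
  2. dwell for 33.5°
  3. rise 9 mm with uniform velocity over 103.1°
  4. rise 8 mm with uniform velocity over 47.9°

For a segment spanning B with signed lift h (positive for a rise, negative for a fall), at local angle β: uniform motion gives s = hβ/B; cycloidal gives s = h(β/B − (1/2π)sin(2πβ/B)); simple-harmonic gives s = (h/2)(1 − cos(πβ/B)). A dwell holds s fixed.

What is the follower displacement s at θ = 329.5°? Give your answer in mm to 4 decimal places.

seg 1 [0°–175.5°] cycloidal, h=29: full span → s += 29 → s = 29.0000
seg 2 [175.5°–209°] dwell: s stays 29.0000
seg 3 [209°–312.1°] uniform, h=9: full span → s += 9 → s = 38.0000
seg 4 [312.1°–360°] uniform, h=8: θ=329.5° here. β=17.4, B=47.9. 8·17.4/47.9 = 2.9061 → s = 40.9061

40.9061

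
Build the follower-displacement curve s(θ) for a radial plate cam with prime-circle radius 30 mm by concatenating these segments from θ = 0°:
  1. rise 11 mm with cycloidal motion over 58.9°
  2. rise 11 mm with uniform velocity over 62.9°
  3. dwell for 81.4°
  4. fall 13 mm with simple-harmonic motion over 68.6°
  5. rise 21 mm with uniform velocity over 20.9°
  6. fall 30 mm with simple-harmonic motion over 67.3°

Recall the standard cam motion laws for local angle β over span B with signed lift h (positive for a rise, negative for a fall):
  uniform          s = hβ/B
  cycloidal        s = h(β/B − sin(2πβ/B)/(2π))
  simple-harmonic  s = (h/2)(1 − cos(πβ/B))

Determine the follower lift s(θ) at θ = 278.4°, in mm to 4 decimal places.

seg 1 [0°–58.9°] cycloidal, h=11: full span → s += 11 → s = 11.0000
seg 2 [58.9°–121.8°] uniform, h=11: full span → s += 11 → s = 22.0000
seg 3 [121.8°–203.2°] dwell: s stays 22.0000
seg 4 [203.2°–271.8°] simple-harmonic, h=-13: full span → s += -13 → s = 9.0000
seg 5 [271.8°–292.7°] uniform, h=21: θ=278.4° here. β=6.6, B=20.9. 21·6.6/20.9 = 6.6316 → s = 15.6316

15.6316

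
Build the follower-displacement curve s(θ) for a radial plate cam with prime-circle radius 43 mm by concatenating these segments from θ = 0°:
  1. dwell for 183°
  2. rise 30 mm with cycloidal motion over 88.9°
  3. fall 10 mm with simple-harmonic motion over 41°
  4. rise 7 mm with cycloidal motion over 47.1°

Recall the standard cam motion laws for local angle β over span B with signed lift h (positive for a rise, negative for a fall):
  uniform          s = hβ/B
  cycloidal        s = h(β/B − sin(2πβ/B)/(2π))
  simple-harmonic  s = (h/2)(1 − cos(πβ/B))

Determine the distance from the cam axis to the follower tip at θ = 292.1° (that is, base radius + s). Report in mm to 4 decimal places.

seg 1 [0°–183°] dwell: s stays 0.0000
seg 2 [183°–271.9°] cycloidal, h=30: full span → s += 30 → s = 30.0000
seg 3 [271.9°–312.9°] simple-harmonic, h=-10: θ=292.1° here. β=20.2, B=41. -10/2·(1 − cos(π·0.4927)) = -4.8851 → s = 25.1149
radial distance = base radius + s = 43 + 25.1149 = 68.1149

68.1149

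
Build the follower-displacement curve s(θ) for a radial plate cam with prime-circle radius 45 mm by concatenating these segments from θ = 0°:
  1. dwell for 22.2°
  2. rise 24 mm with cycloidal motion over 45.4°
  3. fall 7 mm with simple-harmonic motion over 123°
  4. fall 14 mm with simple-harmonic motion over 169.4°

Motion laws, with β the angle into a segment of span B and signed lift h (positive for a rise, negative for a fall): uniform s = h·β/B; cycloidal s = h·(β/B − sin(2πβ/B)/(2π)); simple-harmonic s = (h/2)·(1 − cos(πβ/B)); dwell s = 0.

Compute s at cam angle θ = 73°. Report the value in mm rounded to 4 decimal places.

seg 1 [0°–22.2°] dwell: s stays 0.0000
seg 2 [22.2°–67.6°] cycloidal, h=24: full span → s += 24 → s = 24.0000
seg 3 [67.6°–190.6°] simple-harmonic, h=-7: θ=73° here. β=5.4, B=123. -7/2·(1 − cos(π·0.0439)) = -0.0332 → s = 23.9668

23.9668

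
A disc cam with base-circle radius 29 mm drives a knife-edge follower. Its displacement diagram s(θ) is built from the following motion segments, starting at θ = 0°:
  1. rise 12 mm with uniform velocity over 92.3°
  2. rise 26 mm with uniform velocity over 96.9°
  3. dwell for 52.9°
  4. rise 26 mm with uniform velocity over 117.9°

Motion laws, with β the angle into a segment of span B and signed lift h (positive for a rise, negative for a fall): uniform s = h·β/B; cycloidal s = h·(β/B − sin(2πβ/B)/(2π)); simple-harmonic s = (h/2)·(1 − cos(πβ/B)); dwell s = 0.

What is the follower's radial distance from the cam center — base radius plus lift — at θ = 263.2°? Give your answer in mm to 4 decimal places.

seg 1 [0°–92.3°] uniform, h=12: full span → s += 12 → s = 12.0000
seg 2 [92.3°–189.2°] uniform, h=26: full span → s += 26 → s = 38.0000
seg 3 [189.2°–242.1°] dwell: s stays 38.0000
seg 4 [242.1°–360°] uniform, h=26: θ=263.2° here. β=21.1, B=117.9. 26·21.1/117.9 = 4.6531 → s = 42.6531
radial distance = base radius + s = 29 + 42.6531 = 71.6531

71.6531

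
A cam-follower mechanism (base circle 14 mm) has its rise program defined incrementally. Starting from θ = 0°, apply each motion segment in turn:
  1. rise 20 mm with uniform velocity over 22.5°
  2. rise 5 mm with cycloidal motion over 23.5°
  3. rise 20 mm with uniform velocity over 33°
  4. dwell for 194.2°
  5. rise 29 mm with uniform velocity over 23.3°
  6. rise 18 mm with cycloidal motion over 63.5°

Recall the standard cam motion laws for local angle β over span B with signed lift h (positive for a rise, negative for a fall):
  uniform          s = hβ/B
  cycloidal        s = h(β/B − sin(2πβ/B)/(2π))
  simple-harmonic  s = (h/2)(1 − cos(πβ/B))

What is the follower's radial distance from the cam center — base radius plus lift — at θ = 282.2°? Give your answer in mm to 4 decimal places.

seg 1 [0°–22.5°] uniform, h=20: full span → s += 20 → s = 20.0000
seg 2 [22.5°–46°] cycloidal, h=5: full span → s += 5 → s = 25.0000
seg 3 [46°–79°] uniform, h=20: full span → s += 20 → s = 45.0000
seg 4 [79°–273.2°] dwell: s stays 45.0000
seg 5 [273.2°–296.5°] uniform, h=29: θ=282.2° here. β=9, B=23.3. 29·9/23.3 = 11.2017 → s = 56.2017
radial distance = base radius + s = 14 + 56.2017 = 70.2017

70.2017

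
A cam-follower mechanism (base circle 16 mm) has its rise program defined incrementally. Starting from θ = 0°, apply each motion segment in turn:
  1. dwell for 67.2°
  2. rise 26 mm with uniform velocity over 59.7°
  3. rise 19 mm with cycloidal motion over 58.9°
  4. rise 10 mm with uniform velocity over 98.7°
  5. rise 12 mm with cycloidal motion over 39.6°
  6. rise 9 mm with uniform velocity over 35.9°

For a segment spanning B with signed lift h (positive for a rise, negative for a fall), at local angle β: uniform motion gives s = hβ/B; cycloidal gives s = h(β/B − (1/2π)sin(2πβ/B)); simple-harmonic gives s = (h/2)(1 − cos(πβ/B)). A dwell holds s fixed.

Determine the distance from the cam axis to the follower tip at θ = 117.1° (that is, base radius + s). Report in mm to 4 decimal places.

seg 1 [0°–67.2°] dwell: s stays 0.0000
seg 2 [67.2°–126.9°] uniform, h=26: θ=117.1° here. β=49.9, B=59.7. 26·49.9/59.7 = 21.7320 → s = 21.7320
radial distance = base radius + s = 16 + 21.7320 = 37.7320

37.7320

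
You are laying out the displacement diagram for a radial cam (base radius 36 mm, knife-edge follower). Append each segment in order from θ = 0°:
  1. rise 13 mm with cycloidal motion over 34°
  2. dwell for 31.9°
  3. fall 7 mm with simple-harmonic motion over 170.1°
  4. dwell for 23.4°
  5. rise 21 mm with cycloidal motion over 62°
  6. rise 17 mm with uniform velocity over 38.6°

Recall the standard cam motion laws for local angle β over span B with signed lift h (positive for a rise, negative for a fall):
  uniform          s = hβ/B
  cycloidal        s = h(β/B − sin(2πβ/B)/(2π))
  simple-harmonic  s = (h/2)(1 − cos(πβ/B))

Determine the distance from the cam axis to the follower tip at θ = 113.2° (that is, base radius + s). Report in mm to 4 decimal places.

seg 1 [0°–34°] cycloidal, h=13: full span → s += 13 → s = 13.0000
seg 2 [34°–65.9°] dwell: s stays 13.0000
seg 3 [65.9°–236°] simple-harmonic, h=-7: θ=113.2° here. β=47.3, B=170.1. -7/2·(1 − cos(π·0.2781)) = -1.2527 → s = 11.7473
radial distance = base radius + s = 36 + 11.7473 = 47.7473

47.7473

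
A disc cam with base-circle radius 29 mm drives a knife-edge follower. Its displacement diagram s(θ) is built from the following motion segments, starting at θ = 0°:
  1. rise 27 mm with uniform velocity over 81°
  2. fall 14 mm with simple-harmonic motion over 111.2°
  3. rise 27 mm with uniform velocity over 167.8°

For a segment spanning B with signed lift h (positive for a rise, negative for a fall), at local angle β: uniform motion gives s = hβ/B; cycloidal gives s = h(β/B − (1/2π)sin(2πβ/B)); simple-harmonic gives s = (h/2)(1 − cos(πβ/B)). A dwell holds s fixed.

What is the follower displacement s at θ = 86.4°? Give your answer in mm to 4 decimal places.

seg 1 [0°–81°] uniform, h=27: full span → s += 27 → s = 27.0000
seg 2 [81°–192.2°] simple-harmonic, h=-14: θ=86.4° here. β=5.4, B=111.2. -14/2·(1 − cos(π·0.0486)) = -0.0813 → s = 26.9187

26.9187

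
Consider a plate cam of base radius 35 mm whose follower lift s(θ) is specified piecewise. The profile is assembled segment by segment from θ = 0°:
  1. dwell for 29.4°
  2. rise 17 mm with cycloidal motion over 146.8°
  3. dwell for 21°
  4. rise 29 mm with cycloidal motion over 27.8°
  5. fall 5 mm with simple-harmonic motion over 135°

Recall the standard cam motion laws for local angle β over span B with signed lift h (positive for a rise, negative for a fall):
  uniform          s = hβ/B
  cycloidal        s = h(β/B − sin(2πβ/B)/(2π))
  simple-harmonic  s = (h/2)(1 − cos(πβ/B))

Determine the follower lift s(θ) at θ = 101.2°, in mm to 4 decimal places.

seg 1 [0°–29.4°] dwell: s stays 0.0000
seg 2 [29.4°–176.2°] cycloidal, h=17: θ=101.2° here. β=71.8, B=146.8. 17·(0.4891 − sin(2π·0.4891)/(2π)) = 8.1296 → s = 8.1296

8.1296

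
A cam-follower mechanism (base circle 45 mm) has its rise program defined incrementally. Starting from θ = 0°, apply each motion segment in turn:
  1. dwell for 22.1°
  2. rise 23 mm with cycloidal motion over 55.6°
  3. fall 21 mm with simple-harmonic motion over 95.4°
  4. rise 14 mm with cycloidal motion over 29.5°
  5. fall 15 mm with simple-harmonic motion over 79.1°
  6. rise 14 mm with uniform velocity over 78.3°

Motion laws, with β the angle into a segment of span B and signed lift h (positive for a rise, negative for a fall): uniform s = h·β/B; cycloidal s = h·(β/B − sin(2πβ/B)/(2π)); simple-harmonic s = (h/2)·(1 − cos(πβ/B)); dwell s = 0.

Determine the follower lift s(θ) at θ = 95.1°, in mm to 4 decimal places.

seg 1 [0°–22.1°] dwell: s stays 0.0000
seg 2 [22.1°–77.7°] cycloidal, h=23: full span → s += 23 → s = 23.0000
seg 3 [77.7°–173.1°] simple-harmonic, h=-21: θ=95.1° here. β=17.4, B=95.4. -21/2·(1 − cos(π·0.1824)) = -1.6770 → s = 21.3230

21.3230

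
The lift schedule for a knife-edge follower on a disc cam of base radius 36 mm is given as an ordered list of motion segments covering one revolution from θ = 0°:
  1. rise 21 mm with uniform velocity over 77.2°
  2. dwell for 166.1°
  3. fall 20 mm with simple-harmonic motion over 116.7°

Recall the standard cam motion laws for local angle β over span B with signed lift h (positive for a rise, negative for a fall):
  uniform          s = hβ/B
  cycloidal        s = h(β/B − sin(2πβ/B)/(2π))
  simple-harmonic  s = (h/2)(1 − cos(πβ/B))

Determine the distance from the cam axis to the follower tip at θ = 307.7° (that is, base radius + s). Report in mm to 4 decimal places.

seg 1 [0°–77.2°] uniform, h=21: full span → s += 21 → s = 21.0000
seg 2 [77.2°–243.3°] dwell: s stays 21.0000
seg 3 [243.3°–360°] simple-harmonic, h=-20: θ=307.7° here. β=64.4, B=116.7. -20/2·(1 − cos(π·0.5518)) = -11.6215 → s = 9.3785
radial distance = base radius + s = 36 + 9.3785 = 45.3785

45.3785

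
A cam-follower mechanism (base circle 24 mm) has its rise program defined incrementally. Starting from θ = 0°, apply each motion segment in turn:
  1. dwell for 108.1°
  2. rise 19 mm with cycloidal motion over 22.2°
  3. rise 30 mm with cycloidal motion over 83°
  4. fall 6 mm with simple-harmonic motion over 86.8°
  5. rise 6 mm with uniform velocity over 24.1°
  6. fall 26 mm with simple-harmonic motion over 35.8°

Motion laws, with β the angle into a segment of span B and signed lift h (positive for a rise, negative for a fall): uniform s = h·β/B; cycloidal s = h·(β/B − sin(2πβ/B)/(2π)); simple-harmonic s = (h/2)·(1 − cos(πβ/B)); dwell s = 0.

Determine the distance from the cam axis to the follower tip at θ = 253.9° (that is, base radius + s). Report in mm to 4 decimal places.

seg 1 [0°–108.1°] dwell: s stays 0.0000
seg 2 [108.1°–130.3°] cycloidal, h=19: full span → s += 19 → s = 19.0000
seg 3 [130.3°–213.3°] cycloidal, h=30: full span → s += 30 → s = 49.0000
seg 4 [213.3°–300.1°] simple-harmonic, h=-6: θ=253.9° here. β=40.6, B=86.8. -6/2·(1 − cos(π·0.4677)) = -2.6965 → s = 46.3035
radial distance = base radius + s = 24 + 46.3035 = 70.3035

70.3035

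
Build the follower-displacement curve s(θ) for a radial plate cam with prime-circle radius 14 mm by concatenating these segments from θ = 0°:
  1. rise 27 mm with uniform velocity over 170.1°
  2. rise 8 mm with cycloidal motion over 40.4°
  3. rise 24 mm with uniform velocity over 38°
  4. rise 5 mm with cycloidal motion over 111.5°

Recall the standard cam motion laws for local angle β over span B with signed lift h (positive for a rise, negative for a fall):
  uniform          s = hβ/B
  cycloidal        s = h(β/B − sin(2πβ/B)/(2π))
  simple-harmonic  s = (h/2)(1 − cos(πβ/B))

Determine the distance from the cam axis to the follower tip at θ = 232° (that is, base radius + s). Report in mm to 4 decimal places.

seg 1 [0°–170.1°] uniform, h=27: full span → s += 27 → s = 27.0000
seg 2 [170.1°–210.5°] cycloidal, h=8: full span → s += 8 → s = 35.0000
seg 3 [210.5°–248.5°] uniform, h=24: θ=232° here. β=21.5, B=38. 24·21.5/38 = 13.5789 → s = 48.5789
radial distance = base radius + s = 14 + 48.5789 = 62.5789

62.5789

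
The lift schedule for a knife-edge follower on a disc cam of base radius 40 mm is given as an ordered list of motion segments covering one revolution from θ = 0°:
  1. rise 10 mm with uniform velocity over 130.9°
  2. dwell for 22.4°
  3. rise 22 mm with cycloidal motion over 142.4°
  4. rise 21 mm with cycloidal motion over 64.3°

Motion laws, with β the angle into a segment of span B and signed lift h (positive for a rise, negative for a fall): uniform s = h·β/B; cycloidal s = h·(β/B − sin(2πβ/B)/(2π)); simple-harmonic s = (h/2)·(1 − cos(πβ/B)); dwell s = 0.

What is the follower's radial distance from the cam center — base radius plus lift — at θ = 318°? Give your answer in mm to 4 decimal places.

seg 1 [0°–130.9°] uniform, h=10: full span → s += 10 → s = 10.0000
seg 2 [130.9°–153.3°] dwell: s stays 10.0000
seg 3 [153.3°–295.7°] cycloidal, h=22: full span → s += 22 → s = 32.0000
seg 4 [295.7°–360°] cycloidal, h=21: θ=318° here. β=22.3, B=64.3. 21·(0.3468 − sin(2π·0.3468)/(2π)) = 4.5403 → s = 36.5403
radial distance = base radius + s = 40 + 36.5403 = 76.5403

76.5403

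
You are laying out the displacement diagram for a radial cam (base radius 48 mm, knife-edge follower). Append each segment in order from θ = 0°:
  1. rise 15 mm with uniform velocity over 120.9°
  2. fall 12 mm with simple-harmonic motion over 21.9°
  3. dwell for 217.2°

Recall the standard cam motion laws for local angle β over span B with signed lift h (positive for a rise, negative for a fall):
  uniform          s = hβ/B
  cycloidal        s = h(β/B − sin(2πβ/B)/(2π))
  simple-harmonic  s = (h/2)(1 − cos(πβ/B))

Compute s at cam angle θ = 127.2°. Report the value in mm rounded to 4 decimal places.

seg 1 [0°–120.9°] uniform, h=15: full span → s += 15 → s = 15.0000
seg 2 [120.9°–142.8°] simple-harmonic, h=-12: θ=127.2° here. β=6.3, B=21.9. -12/2·(1 − cos(π·0.2877)) = -2.2880 → s = 12.7120

12.7120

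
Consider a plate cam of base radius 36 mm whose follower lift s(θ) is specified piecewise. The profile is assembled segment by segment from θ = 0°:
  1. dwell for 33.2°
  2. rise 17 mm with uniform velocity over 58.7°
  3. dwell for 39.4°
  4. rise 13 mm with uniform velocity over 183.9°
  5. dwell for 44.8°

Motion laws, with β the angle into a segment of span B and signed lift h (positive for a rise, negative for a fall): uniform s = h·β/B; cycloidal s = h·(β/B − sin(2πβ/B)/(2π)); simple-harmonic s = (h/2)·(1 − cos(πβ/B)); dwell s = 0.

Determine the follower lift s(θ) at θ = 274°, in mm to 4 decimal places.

seg 1 [0°–33.2°] dwell: s stays 0.0000
seg 2 [33.2°–91.9°] uniform, h=17: full span → s += 17 → s = 17.0000
seg 3 [91.9°–131.3°] dwell: s stays 17.0000
seg 4 [131.3°–315.2°] uniform, h=13: θ=274° here. β=142.7, B=183.9. 13·142.7/183.9 = 10.0875 → s = 27.0875

27.0875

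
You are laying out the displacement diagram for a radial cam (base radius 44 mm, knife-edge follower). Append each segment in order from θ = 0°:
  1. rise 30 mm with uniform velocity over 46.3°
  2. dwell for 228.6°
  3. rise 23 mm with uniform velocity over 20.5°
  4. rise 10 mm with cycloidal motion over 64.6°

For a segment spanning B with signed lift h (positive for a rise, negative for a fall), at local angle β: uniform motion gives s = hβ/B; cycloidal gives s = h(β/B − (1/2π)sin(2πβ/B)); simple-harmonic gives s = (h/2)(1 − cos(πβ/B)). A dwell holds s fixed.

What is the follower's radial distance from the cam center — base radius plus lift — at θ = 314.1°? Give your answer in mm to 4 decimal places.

seg 1 [0°–46.3°] uniform, h=30: full span → s += 30 → s = 30.0000
seg 2 [46.3°–274.9°] dwell: s stays 30.0000
seg 3 [274.9°–295.4°] uniform, h=23: full span → s += 23 → s = 53.0000
seg 4 [295.4°–360°] cycloidal, h=10: θ=314.1° here. β=18.7, B=64.6. 10·(0.2895 − sin(2π·0.2895)/(2π)) = 1.3519 → s = 54.3519
radial distance = base radius + s = 44 + 54.3519 = 98.3519

98.3519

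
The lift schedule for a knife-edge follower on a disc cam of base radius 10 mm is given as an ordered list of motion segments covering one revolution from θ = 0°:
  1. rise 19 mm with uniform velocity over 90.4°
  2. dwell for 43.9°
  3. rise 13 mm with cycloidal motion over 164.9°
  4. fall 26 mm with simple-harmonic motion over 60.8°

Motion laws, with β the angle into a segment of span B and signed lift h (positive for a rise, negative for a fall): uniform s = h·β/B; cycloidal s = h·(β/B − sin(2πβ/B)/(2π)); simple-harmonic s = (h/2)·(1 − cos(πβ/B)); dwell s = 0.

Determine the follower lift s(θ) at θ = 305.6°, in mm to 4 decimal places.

seg 1 [0°–90.4°] uniform, h=19: full span → s += 19 → s = 19.0000
seg 2 [90.4°–134.3°] dwell: s stays 19.0000
seg 3 [134.3°–299.2°] cycloidal, h=13: full span → s += 13 → s = 32.0000
seg 4 [299.2°–360°] simple-harmonic, h=-26: θ=305.6° here. β=6.4, B=60.8. -26/2·(1 − cos(π·0.1053)) = -0.7044 → s = 31.2956

31.2956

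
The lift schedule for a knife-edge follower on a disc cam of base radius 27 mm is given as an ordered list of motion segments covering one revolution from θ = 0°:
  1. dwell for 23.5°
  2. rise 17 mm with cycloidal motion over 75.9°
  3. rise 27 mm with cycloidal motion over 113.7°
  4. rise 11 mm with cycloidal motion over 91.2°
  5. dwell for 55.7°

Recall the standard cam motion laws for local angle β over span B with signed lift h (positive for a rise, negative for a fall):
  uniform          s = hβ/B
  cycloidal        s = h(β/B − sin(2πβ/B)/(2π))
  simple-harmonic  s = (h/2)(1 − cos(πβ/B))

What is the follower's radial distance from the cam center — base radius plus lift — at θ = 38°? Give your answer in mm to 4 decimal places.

seg 1 [0°–23.5°] dwell: s stays 0.0000
seg 2 [23.5°–99.4°] cycloidal, h=17: θ=38° here. β=14.5, B=75.9. 17·(0.1910 − sin(2π·0.1910)/(2π)) = 0.7256 → s = 0.7256
radial distance = base radius + s = 27 + 0.7256 = 27.7256

27.7256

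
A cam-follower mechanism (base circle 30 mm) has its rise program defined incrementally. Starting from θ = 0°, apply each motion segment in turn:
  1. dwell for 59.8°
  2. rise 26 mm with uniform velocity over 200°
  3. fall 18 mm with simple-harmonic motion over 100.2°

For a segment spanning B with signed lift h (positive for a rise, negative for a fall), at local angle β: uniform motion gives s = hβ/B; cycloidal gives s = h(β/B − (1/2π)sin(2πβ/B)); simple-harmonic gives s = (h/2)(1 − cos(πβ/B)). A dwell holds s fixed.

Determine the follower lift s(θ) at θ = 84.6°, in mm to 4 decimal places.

seg 1 [0°–59.8°] dwell: s stays 0.0000
seg 2 [59.8°–259.8°] uniform, h=26: θ=84.6° here. β=24.8, B=200. 26·24.8/200 = 3.2240 → s = 3.2240

3.2240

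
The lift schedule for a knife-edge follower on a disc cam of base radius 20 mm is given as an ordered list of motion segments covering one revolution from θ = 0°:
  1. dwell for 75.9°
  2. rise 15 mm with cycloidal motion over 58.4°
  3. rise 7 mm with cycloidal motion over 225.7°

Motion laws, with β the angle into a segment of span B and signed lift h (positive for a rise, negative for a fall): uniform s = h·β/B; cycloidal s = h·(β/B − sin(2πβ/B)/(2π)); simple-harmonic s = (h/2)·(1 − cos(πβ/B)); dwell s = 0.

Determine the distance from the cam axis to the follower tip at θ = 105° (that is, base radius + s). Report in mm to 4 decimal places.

seg 1 [0°–75.9°] dwell: s stays 0.0000
seg 2 [75.9°–134.3°] cycloidal, h=15: θ=105° here. β=29.1, B=58.4. 15·(0.4983 − sin(2π·0.4983)/(2π)) = 7.4486 → s = 7.4486
radial distance = base radius + s = 20 + 7.4486 = 27.4486

27.4486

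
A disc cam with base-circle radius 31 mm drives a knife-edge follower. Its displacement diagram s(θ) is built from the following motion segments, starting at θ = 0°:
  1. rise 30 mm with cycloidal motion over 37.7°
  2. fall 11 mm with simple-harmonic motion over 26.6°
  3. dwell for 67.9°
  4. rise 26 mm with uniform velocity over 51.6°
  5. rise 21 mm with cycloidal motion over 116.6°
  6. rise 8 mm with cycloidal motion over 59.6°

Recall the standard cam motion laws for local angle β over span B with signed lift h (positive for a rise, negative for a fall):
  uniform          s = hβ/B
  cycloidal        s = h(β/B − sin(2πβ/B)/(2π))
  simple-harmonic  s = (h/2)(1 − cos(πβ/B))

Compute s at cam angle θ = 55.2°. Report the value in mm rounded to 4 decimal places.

seg 1 [0°–37.7°] cycloidal, h=30: full span → s += 30 → s = 30.0000
seg 2 [37.7°–64.3°] simple-harmonic, h=-11: θ=55.2° here. β=17.5, B=26.6. -11/2·(1 − cos(π·0.6579)) = -8.1177 → s = 21.8823

21.8823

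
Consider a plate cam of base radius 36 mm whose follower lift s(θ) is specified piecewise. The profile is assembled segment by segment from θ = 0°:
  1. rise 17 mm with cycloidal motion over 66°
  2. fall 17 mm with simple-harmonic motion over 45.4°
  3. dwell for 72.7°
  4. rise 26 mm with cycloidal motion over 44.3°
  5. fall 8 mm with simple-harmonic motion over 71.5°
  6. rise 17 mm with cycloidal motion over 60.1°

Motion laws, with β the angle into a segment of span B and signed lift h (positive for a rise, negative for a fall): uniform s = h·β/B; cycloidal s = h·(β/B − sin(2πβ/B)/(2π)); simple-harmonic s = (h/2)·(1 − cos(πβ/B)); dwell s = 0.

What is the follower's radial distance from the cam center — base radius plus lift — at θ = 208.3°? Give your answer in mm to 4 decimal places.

seg 1 [0°–66°] cycloidal, h=17: full span → s += 17 → s = 17.0000
seg 2 [66°–111.4°] simple-harmonic, h=-17: full span → s += -17 → s = 0.0000
seg 3 [111.4°–184.1°] dwell: s stays 0.0000
seg 4 [184.1°–228.4°] cycloidal, h=26: θ=208.3° here. β=24.2, B=44.3. 26·(0.5463 − sin(2π·0.5463)/(2π)) = 15.3894 → s = 15.3894
radial distance = base radius + s = 36 + 15.3894 = 51.3894

51.3894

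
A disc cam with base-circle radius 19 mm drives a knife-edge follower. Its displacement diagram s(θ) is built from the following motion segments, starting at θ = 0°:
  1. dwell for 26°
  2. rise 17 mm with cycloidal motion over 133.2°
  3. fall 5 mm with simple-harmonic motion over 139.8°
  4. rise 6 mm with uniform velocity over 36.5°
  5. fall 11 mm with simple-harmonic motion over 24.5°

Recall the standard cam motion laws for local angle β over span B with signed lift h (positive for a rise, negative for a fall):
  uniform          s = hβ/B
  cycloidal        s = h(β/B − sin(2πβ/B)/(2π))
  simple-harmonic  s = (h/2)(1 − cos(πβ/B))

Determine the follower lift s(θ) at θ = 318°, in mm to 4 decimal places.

seg 1 [0°–26°] dwell: s stays 0.0000
seg 2 [26°–159.2°] cycloidal, h=17: full span → s += 17 → s = 17.0000
seg 3 [159.2°–299°] simple-harmonic, h=-5: full span → s += -5 → s = 12.0000
seg 4 [299°–335.5°] uniform, h=6: θ=318° here. β=19, B=36.5. 6·19/36.5 = 3.1233 → s = 15.1233

15.1233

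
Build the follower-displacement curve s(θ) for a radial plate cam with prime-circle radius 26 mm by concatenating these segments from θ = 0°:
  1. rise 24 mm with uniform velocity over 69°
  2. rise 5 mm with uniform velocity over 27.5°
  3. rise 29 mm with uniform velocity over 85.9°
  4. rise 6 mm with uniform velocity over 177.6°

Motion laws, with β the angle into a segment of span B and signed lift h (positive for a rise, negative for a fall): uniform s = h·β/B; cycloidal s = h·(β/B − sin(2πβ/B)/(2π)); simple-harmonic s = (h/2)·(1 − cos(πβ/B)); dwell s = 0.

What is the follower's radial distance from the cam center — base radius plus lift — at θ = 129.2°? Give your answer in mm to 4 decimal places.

seg 1 [0°–69°] uniform, h=24: full span → s += 24 → s = 24.0000
seg 2 [69°–96.5°] uniform, h=5: full span → s += 5 → s = 29.0000
seg 3 [96.5°–182.4°] uniform, h=29: θ=129.2° here. β=32.7, B=85.9. 29·32.7/85.9 = 11.0396 → s = 40.0396
radial distance = base radius + s = 26 + 40.0396 = 66.0396

66.0396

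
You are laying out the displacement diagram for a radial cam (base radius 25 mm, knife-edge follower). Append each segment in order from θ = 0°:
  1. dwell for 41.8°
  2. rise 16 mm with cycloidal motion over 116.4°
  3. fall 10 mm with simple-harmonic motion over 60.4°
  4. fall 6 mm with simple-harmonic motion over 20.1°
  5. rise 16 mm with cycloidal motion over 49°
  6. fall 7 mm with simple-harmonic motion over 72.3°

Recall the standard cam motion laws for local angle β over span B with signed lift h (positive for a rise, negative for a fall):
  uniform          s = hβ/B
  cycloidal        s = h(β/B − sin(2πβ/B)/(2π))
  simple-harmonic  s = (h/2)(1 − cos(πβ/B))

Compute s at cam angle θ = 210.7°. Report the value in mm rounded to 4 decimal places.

seg 1 [0°–41.8°] dwell: s stays 0.0000
seg 2 [41.8°–158.2°] cycloidal, h=16: full span → s += 16 → s = 16.0000
seg 3 [158.2°–218.6°] simple-harmonic, h=-10: θ=210.7° here. β=52.5, B=60.4. -10/2·(1 − cos(π·0.8692)) = -9.5838 → s = 6.4162

6.4162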